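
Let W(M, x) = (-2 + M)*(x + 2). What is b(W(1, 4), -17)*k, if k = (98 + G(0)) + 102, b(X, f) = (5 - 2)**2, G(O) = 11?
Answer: 1899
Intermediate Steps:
W(M, x) = (-2 + M)*(2 + x)
b(X, f) = 9 (b(X, f) = 3**2 = 9)
k = 211 (k = (98 + 11) + 102 = 109 + 102 = 211)
b(W(1, 4), -17)*k = 9*211 = 1899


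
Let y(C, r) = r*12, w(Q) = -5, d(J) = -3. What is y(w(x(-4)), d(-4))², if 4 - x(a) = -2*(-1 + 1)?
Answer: 1296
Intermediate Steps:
x(a) = 4 (x(a) = 4 - (-2)*(-1 + 1) = 4 - (-2)*0 = 4 - 1*0 = 4 + 0 = 4)
y(C, r) = 12*r
y(w(x(-4)), d(-4))² = (12*(-3))² = (-36)² = 1296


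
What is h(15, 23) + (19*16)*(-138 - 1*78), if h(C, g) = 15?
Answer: -65649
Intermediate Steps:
h(15, 23) + (19*16)*(-138 - 1*78) = 15 + (19*16)*(-138 - 1*78) = 15 + 304*(-138 - 78) = 15 + 304*(-216) = 15 - 65664 = -65649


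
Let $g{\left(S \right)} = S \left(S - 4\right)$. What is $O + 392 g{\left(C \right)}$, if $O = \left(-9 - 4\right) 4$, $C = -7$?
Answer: $30132$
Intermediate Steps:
$O = -52$ ($O = \left(-13\right) 4 = -52$)
$g{\left(S \right)} = S \left(-4 + S\right)$
$O + 392 g{\left(C \right)} = -52 + 392 \left(- 7 \left(-4 - 7\right)\right) = -52 + 392 \left(\left(-7\right) \left(-11\right)\right) = -52 + 392 \cdot 77 = -52 + 30184 = 30132$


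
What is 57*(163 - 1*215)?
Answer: -2964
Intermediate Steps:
57*(163 - 1*215) = 57*(163 - 215) = 57*(-52) = -2964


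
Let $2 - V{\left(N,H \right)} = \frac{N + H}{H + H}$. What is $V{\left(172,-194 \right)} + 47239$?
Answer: $\frac{9164743}{194} \approx 47241.0$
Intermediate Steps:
$V{\left(N,H \right)} = 2 - \frac{H + N}{2 H}$ ($V{\left(N,H \right)} = 2 - \frac{N + H}{H + H} = 2 - \frac{H + N}{2 H}$)
$V{\left(172,-194 \right)} + 47239 = \frac{\left(-1\right) 172 + 3 \left(-194\right)}{2 \left(-194\right)} + 47239 = \frac{1}{2} \left(- \frac{1}{194}\right) \left(-172 - 582\right) + 47239 = \frac{1}{2} \left(- \frac{1}{194}\right) \left(-754\right) + 47239 = \frac{377}{194} + 47239 = \frac{9164743}{194}$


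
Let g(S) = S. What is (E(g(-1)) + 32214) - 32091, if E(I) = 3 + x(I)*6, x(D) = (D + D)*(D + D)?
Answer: 150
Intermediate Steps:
x(D) = 4*D² (x(D) = (2*D)*(2*D) = 4*D²)
E(I) = 3 + 24*I² (E(I) = 3 + (4*I²)*6 = 3 + 24*I²)
(E(g(-1)) + 32214) - 32091 = ((3 + 24*(-1)²) + 32214) - 32091 = ((3 + 24*1) + 32214) - 32091 = ((3 + 24) + 32214) - 32091 = (27 + 32214) - 32091 = 32241 - 32091 = 150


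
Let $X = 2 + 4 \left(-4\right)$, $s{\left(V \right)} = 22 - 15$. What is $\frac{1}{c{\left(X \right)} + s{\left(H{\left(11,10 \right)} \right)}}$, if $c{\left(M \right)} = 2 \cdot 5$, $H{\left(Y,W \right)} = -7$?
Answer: $\frac{1}{17} \approx 0.058824$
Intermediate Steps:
$s{\left(V \right)} = 7$ ($s{\left(V \right)} = 22 - 15 = 7$)
$X = -14$ ($X = 2 - 16 = -14$)
$c{\left(M \right)} = 10$
$\frac{1}{c{\left(X \right)} + s{\left(H{\left(11,10 \right)} \right)}} = \frac{1}{10 + 7} = \frac{1}{17}$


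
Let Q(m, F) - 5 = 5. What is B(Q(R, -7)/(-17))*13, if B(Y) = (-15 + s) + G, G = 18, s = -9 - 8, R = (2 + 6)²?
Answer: -182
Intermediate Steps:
R = 64 (R = 8² = 64)
Q(m, F) = 10 (Q(m, F) = 5 + 5 = 10)
s = -17
B(Y) = -14 (B(Y) = (-15 - 17) + 18 = -32 + 18 = -14)
B(Q(R, -7)/(-17))*13 = -14*13 = -182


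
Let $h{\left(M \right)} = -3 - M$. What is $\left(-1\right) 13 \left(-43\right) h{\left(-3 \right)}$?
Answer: $0$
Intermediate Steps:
$\left(-1\right) 13 \left(-43\right) h{\left(-3 \right)} = \left(-1\right) 13 \left(-43\right) \left(-3 - -3\right) = \left(-13\right) \left(-43\right) \left(-3 + 3\right) = 559 \cdot 0 = 0$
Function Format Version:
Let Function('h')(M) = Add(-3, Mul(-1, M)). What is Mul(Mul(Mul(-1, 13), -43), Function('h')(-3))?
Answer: 0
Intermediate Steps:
Mul(Mul(Mul(-1, 13), -43), Function('h')(-3)) = Mul(Mul(Mul(-1, 13), -43), Add(-3, Mul(-1, -3))) = Mul(Mul(-13, -43), Add(-3, 3)) = Mul(559, 0) = 0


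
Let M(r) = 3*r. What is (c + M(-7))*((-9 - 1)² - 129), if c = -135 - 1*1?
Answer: 4553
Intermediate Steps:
c = -136 (c = -135 - 1 = -136)
(c + M(-7))*((-9 - 1)² - 129) = (-136 + 3*(-7))*((-9 - 1)² - 129) = (-136 - 21)*((-10)² - 129) = -157*(100 - 129) = -157*(-29) = 4553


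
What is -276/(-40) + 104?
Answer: 1109/10 ≈ 110.90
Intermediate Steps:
-276/(-40) + 104 = -276*(-1)/40 + 104 = -2*(-69/20) + 104 = 69/10 + 104 = 1109/10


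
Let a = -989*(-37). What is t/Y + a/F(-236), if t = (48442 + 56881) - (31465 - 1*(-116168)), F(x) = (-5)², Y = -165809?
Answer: 6068506487/4145225 ≈ 1464.0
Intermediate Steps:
F(x) = 25
a = 36593
t = -42310 (t = 105323 - (31465 + 116168) = 105323 - 1*147633 = 105323 - 147633 = -42310)
t/Y + a/F(-236) = -42310/(-165809) + 36593/25 = -42310*(-1/165809) + 36593*(1/25) = 42310/165809 + 36593/25 = 6068506487/4145225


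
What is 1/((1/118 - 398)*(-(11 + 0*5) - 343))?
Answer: 1/140889 ≈ 7.0978e-6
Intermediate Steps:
1/((1/118 - 398)*(-(11 + 0*5) - 343)) = 1/((1/118 - 398)*(-(11 + 0) - 343)) = 1/(-46963*(-1*11 - 343)/118) = 1/(-46963*(-11 - 343)/118) = 1/(-46963/118*(-354)) = 1/140889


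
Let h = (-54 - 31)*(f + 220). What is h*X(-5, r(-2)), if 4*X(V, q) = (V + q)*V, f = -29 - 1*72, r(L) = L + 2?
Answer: -252875/4 ≈ -63219.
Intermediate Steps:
r(L) = 2 + L
f = -101 (f = -29 - 72 = -101)
X(V, q) = V*(V + q)/4 (X(V, q) = ((V + q)*V)/4 = (V*(V + q))/4 = V*(V + q)/4)
h = -10115 (h = (-54 - 31)*(-101 + 220) = -85*119 = -10115)
h*X(-5, r(-2)) = -10115*(-5)*(-5 + (2 - 2))/4 = -10115*(-5)*(-5 + 0)/4 = -10115*(-5)*(-5)/4 = -10115*25/4 = -252875/4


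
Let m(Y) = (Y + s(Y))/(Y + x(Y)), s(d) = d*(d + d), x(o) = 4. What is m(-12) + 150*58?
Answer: 17331/2 ≈ 8665.5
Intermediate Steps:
s(d) = 2*d² (s(d) = d*(2*d) = 2*d²)
m(Y) = (Y + 2*Y²)/(4 + Y) (m(Y) = (Y + 2*Y²)/(Y + 4) = (Y + 2*Y²)/(4 + Y))
m(-12) + 150*58 = -12*(1 + 2*(-12))/(4 - 12) + 150*58 = -12*(1 - 24)/(-8) + 8700 = -12*(-⅛)*(-23) + 8700 = -69/2 + 8700 = 17331/2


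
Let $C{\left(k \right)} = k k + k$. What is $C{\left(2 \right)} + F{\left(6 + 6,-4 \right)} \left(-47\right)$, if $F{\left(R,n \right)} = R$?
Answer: $-558$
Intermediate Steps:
$C{\left(k \right)} = k + k^{2}$ ($C{\left(k \right)} = k^{2} + k = k + k^{2}$)
$C{\left(2 \right)} + F{\left(6 + 6,-4 \right)} \left(-47\right) = 2 \left(1 + 2\right) + \left(6 + 6\right) \left(-47\right) = 2 \cdot 3 + 12 \left(-47\right) = 6 - 564 = -558$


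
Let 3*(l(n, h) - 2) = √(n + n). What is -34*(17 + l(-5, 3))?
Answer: -646 - 34*I*√10/3 ≈ -646.0 - 35.839*I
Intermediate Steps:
l(n, h) = 2 + √2*√n/3 (l(n, h) = 2 + √(n + n)/3 = 2 + √(2*n)/3 = 2 + (√2*√n)/3 = 2 + √2*√n/3)
-34*(17 + l(-5, 3)) = -34*(17 + (2 + √2*√(-5)/3)) = -34*(17 + (2 + √2*(I*√5)/3)) = -34*(17 + (2 + I*√10/3)) = -34*(19 + I*√10/3) = -646 - 34*I*√10/3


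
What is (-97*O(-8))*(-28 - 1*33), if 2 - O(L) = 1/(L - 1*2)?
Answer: 124257/10 ≈ 12426.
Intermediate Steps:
O(L) = 2 - 1/(-2 + L) (O(L) = 2 - 1/(L - 1*2) = 2 - 1/(L - 2) = 2 - 1/(-2 + L))
(-97*O(-8))*(-28 - 1*33) = (-97*(-5 + 2*(-8))/(-2 - 8))*(-28 - 1*33) = (-97*(-5 - 16)/(-10))*(-28 - 33) = -(-97)*(-21)/10*(-61) = -97*21/10*(-61) = -2037/10*(-61) = 124257/10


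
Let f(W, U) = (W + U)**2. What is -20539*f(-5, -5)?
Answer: -2053900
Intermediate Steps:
f(W, U) = (U + W)**2
-20539*f(-5, -5) = -20539*(-5 - 5)**2 = -20539*(-10)**2 = -20539*100 = -2053900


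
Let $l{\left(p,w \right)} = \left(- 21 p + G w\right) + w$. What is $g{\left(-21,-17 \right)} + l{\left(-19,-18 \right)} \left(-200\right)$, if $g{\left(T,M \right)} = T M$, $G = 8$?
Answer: $-47043$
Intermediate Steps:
$g{\left(T,M \right)} = M T$
$l{\left(p,w \right)} = - 21 p + 9 w$ ($l{\left(p,w \right)} = \left(- 21 p + 8 w\right) + w = - 21 p + 9 w$)
$g{\left(-21,-17 \right)} + l{\left(-19,-18 \right)} \left(-200\right) = \left(-17\right) \left(-21\right) + \left(\left(-21\right) \left(-19\right) + 9 \left(-18\right)\right) \left(-200\right) = 357 + \left(399 - 162\right) \left(-200\right) = 357 + 237 \left(-200\right) = 357 - 47400 = -47043$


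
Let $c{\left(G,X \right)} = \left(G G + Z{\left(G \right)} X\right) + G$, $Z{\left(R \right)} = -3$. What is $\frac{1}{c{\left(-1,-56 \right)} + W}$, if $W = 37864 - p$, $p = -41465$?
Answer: $\frac{1}{79497} \approx 1.2579 \cdot 10^{-5}$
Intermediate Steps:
$c{\left(G,X \right)} = G + G^{2} - 3 X$ ($c{\left(G,X \right)} = \left(G G - 3 X\right) + G = \left(G^{2} - 3 X\right) + G = G + G^{2} - 3 X$)
$W = 79329$ ($W = 37864 - -41465 = 37864 + 41465 = 79329$)
$\frac{1}{c{\left(-1,-56 \right)} + W} = \frac{1}{\left(-1 + \left(-1\right)^{2} - -168\right) + 79329} = \frac{1}{\left(-1 + 1 + 168\right) + 79329} = \frac{1}{168 + 79329} = \frac{1}{79497}$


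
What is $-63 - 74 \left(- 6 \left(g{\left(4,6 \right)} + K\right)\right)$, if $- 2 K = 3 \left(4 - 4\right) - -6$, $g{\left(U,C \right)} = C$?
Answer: $1269$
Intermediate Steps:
$K = -3$ ($K = - \frac{3 \left(4 - 4\right) - -6}{2} = - \frac{3 \cdot 0 + 6}{2} = - \frac{0 + 6}{2} = \left(- \frac{1}{2}\right) 6 = -3$)
$-63 - 74 \left(- 6 \left(g{\left(4,6 \right)} + K\right)\right) = -63 - 74 \left(- 6 \left(6 - 3\right)\right) = -63 - 74 \left(\left(-6\right) 3\right) = -63 - -1332 = -63 + 1332 = 1269$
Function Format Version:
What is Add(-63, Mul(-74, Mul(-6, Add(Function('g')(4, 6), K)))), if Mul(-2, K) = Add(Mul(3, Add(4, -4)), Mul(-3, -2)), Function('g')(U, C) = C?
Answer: 1269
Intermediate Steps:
K = -3 (K = Mul(Rational(-1, 2), Add(Mul(3, Add(4, -4)), Mul(-3, -2))) = Mul(Rational(-1, 2), Add(Mul(3, 0), 6)) = Mul(Rational(-1, 2), Add(0, 6)) = Mul(Rational(-1, 2), 6) = -3)
Add(-63, Mul(-74, Mul(-6, Add(Function('g')(4, 6), K)))) = Add(-63, Mul(-74, Mul(-6, Add(6, -3)))) = Add(-63, Mul(-74, Mul(-6, 3))) = Add(-63, Mul(-74, -18)) = Add(-63, 1332) = 1269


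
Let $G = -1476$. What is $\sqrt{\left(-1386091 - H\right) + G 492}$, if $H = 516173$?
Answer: $2 i \sqrt{657114} \approx 1621.3 i$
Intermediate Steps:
$\sqrt{\left(-1386091 - H\right) + G 492} = \sqrt{\left(-1386091 - 516173\right) - 726192} = \sqrt{-1902264 - 726192} = \sqrt{-2628456} = 2 i \sqrt{657114}$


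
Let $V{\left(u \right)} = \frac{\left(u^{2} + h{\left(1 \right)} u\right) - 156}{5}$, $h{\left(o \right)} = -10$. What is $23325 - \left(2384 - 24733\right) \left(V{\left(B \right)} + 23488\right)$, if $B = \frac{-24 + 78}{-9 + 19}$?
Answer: $\frac{65518539796}{125} \approx 5.2415 \cdot 10^{8}$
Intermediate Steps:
$B = \frac{27}{5}$ ($B = \frac{54}{10} = 54 \cdot \frac{1}{10} = \frac{27}{5} \approx 5.4$)
$V{\left(u \right)} = - \frac{156}{5} - 2 u + \frac{u^{2}}{5}$ ($V{\left(u \right)} = \frac{\left(u^{2} - 10 u\right) - 156}{5} = \left(-156 + u^{2} - 10 u\right) \frac{1}{5} = - \frac{156}{5} - 2 u + \frac{u^{2}}{5}$)
$23325 - \left(2384 - 24733\right) \left(V{\left(B \right)} + 23488\right) = 23325 - \left(2384 - 24733\right) \left(\left(- \frac{156}{5} - \frac{54}{5} + \frac{\left(\frac{27}{5}\right)^{2}}{5}\right) + 23488\right) = 23325 - - 22349 \left(\left(- \frac{156}{5} - \frac{54}{5} + \frac{1}{5} \cdot \frac{729}{25}\right) + 23488\right) = 23325 - - 22349 \left(\left(- \frac{156}{5} - \frac{54}{5} + \frac{729}{125}\right) + 23488\right) = 23325 - - 22349 \left(- \frac{4521}{125} + 23488\right) = 23325 - \left(-22349\right) \frac{2931479}{125} = 23325 - - \frac{65515624171}{125} = 23325 + \frac{65515624171}{125} = \frac{65518539796}{125}$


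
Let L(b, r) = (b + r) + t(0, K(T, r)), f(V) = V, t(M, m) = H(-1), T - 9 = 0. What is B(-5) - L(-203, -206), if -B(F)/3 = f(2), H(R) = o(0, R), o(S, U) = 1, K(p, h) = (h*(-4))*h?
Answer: 402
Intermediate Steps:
T = 9 (T = 9 + 0 = 9)
K(p, h) = -4*h² (K(p, h) = (-4*h)*h = -4*h²)
H(R) = 1
t(M, m) = 1
B(F) = -6 (B(F) = -3*2 = -6)
L(b, r) = 1 + b + r (L(b, r) = (b + r) + 1 = 1 + b + r)
B(-5) - L(-203, -206) = -6 - (1 - 203 - 206) = -6 - 1*(-408) = -6 + 408 = 402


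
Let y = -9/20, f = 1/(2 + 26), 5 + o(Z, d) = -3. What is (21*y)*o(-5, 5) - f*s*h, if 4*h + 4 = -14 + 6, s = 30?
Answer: 5517/70 ≈ 78.814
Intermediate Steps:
o(Z, d) = -8 (o(Z, d) = -5 - 3 = -8)
f = 1/28 ≈ 0.035714
h = -3 (h = -1 + (-14 + 6)/4 = -1 + (1/4)*(-8) = -1 - 2 = -3)
y = -9/20 (y = -9*1/20 = -9/20 ≈ -0.45000)
(21*y)*o(-5, 5) - f*s*h = (21*(-9/20))*(-8) - (1/28)*30*(-3) = -189/20*(-8) - 15*(-3)/14 = 378/5 - 1*(-45/14) = 378/5 + 45/14 = 5517/70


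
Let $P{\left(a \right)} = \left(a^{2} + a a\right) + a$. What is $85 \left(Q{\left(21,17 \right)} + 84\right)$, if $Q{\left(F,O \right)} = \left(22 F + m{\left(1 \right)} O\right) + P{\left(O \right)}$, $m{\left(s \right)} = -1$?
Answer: $95540$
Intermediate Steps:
$P{\left(a \right)} = a + 2 a^{2}$ ($P{\left(a \right)} = \left(a^{2} + a^{2}\right) + a = 2 a^{2} + a = a + 2 a^{2}$)
$Q{\left(F,O \right)} = - O + 22 F + O \left(1 + 2 O\right)$ ($Q{\left(F,O \right)} = \left(22 F - O\right) + O \left(1 + 2 O\right) = \left(- O + 22 F\right) + O \left(1 + 2 O\right) = - O + 22 F + O \left(1 + 2 O\right)$)
$85 \left(Q{\left(21,17 \right)} + 84\right) = 85 \left(\left(2 \cdot 17^{2} + 22 \cdot 21\right) + 84\right) = 85 \left(\left(2 \cdot 289 + 462\right) + 84\right) = 85 \left(\left(578 + 462\right) + 84\right) = 85 \left(1040 + 84\right) = 85 \cdot 1124 = 95540$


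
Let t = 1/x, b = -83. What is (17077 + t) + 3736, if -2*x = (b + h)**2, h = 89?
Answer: 374633/18 ≈ 20813.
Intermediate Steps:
x = -18 (x = -(-83 + 89)**2/2 = -1/2*6**2 = -1/2*36 = -18)
t = -1/18 (t = 1/(-18) = -1/18 ≈ -0.055556)
(17077 + t) + 3736 = (17077 - 1/18) + 3736 = 307385/18 + 3736 = 374633/18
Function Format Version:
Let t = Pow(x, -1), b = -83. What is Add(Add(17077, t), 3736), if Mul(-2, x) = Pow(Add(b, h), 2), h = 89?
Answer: Rational(374633, 18) ≈ 20813.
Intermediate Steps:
x = -18 (x = Mul(Rational(-1, 2), Pow(Add(-83, 89), 2)) = Mul(Rational(-1, 2), Pow(6, 2)) = Mul(Rational(-1, 2), 36) = -18)
t = Rational(-1, 18) (t = Pow(-18, -1) = Rational(-1, 18) ≈ -0.055556)
Add(Add(17077, t), 3736) = Add(Add(17077, Rational(-1, 18)), 3736) = Add(Rational(307385, 18), 3736) = Rational(374633, 18)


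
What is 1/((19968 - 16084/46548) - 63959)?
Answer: -11637/511927288 ≈ -2.2732e-5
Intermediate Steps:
1/((19968 - 16084/46548) - 63959) = 1/((19968 - 1*4021/11637) - 63959) = 1/((19968 - 4021/11637) - 63959) = 1/(232363595/11637 - 63959) = 1/(-511927288/11637) = -11637/511927288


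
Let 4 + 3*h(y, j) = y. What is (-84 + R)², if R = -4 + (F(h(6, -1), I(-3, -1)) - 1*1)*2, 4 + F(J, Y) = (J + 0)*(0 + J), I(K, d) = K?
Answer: 763876/81 ≈ 9430.6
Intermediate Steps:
h(y, j) = -4/3 + y/3
F(J, Y) = -4 + J² (F(J, Y) = -4 + (J + 0)*(0 + J) = -4 + J*J = -4 + J²)
R = -118/9 (R = -4 + ((-4 + (-4/3 + (⅓)*6)²) - 1*1)*2 = -4 + ((-4 + (-4/3 + 2)²) - 1)*2 = -4 + ((-4 + (⅔)²) - 1)*2 = -4 + ((-4 + 4/9) - 1)*2 = -4 + (-32/9 - 1)*2 = -4 - 41/9*2 = -4 - 82/9 = -118/9 ≈ -13.111)
(-84 + R)² = (-84 - 118/9)² = (-874/9)² = 763876/81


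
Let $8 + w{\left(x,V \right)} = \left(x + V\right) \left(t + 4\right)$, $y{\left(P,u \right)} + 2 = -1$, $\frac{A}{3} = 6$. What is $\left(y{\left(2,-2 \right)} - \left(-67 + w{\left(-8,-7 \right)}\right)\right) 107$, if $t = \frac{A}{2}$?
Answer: $28569$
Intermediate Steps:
$A = 18$ ($A = 3 \cdot 6 = 18$)
$t = 9$ ($t = \frac{18}{2} = 18 \cdot \frac{1}{2} = 9$)
$y{\left(P,u \right)} = -3$ ($y{\left(P,u \right)} = -2 - 1 = -3$)
$w{\left(x,V \right)} = -8 + 13 V + 13 x$ ($w{\left(x,V \right)} = -8 + \left(x + V\right) \left(9 + 4\right) = -8 + \left(V + x\right) 13 = -8 + \left(13 V + 13 x\right) = -8 + 13 V + 13 x$)
$\left(y{\left(2,-2 \right)} - \left(-67 + w{\left(-8,-7 \right)}\right)\right) 107 = \left(-3 - \left(-75 - 104 - 91\right)\right) 107 = \left(-3 + \left(67 - \left(-8 - 91 - 104\right)\right)\right) 107 = \left(-3 + \left(67 - -203\right)\right) 107 = \left(-3 + \left(67 + 203\right)\right) 107 = \left(-3 + 270\right) 107 = 267 \cdot 107 = 28569$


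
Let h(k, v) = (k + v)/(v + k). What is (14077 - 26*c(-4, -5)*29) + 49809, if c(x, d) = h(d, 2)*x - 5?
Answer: 70672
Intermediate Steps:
h(k, v) = 1 (h(k, v) = (k + v)/(k + v) = 1)
c(x, d) = -5 + x (c(x, d) = 1*x - 5 = x - 5 = -5 + x)
(14077 - 26*c(-4, -5)*29) + 49809 = (14077 - 26*(-5 - 4)*29) + 49809 = (14077 - 26*(-9)*29) + 49809 = (14077 + 234*29) + 49809 = (14077 + 6786) + 49809 = 20863 + 49809 = 70672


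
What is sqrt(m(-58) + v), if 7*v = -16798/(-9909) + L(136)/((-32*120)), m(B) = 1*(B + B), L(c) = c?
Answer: I*sqrt(99015355029570)/924840 ≈ 10.759*I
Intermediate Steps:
m(B) = 2*B (m(B) = 1*(2*B) = 2*B)
v = 2631529/11098080 (v = (-16798/(-9909) + 136/((-32*120)))/7 = (-16798*(-1/9909) + 136/(-3840))/7 = (16798/9909 + 136*(-1/3840))/7 = (16798/9909 - 17/480)/7 = (1/7)*(2631529/1585440) = 2631529/11098080 ≈ 0.23712)
sqrt(m(-58) + v) = sqrt(2*(-58) + 2631529/11098080) = sqrt(-116 + 2631529/11098080) = sqrt(-1284745751/11098080) = I*sqrt(99015355029570)/924840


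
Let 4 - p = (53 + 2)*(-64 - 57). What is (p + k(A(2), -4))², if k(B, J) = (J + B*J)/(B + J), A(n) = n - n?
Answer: 44355600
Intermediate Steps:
A(n) = 0
p = 6659 (p = 4 - (53 + 2)*(-64 - 57) = 4 - 55*(-121) = 4 - 1*(-6655) = 4 + 6655 = 6659)
k(B, J) = (J + B*J)/(B + J)
(p + k(A(2), -4))² = (6659 - 4*(1 + 0)/(0 - 4))² = (6659 - 4*1/(-4))² = (6659 - 4*(-¼)*1)² = (6659 + 1)² = 6660² = 44355600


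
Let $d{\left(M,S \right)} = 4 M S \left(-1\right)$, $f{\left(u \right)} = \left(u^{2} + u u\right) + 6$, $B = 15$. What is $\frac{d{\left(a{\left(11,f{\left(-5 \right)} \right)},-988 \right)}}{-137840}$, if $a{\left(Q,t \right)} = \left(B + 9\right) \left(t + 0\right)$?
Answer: $- \frac{331968}{8615} \approx -38.534$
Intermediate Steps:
$f{\left(u \right)} = 6 + 2 u^{2}$ ($f{\left(u \right)} = \left(u^{2} + u^{2}\right) + 6 = 2 u^{2} + 6 = 6 + 2 u^{2}$)
$a{\left(Q,t \right)} = 24 t$ ($a{\left(Q,t \right)} = \left(15 + 9\right) \left(t + 0\right) = 24 t$)
$d{\left(M,S \right)} = - 4 M S$ ($d{\left(M,S \right)} = 4 M S \left(-1\right) = - 4 M S$)
$\frac{d{\left(a{\left(11,f{\left(-5 \right)} \right)},-988 \right)}}{-137840} = \frac{\left(-4\right) 24 \left(6 + 2 \left(-5\right)^{2}\right) \left(-988\right)}{-137840} = \left(-4\right) 24 \left(6 + 2 \cdot 25\right) \left(-988\right) \left(- \frac{1}{137840}\right) = \left(-4\right) 24 \left(6 + 50\right) \left(-988\right) \left(- \frac{1}{137840}\right) = \left(-4\right) 24 \cdot 56 \left(-988\right) \left(- \frac{1}{137840}\right) = \left(-4\right) 1344 \left(-988\right) \left(- \frac{1}{137840}\right) = 5311488 \left(- \frac{1}{137840}\right) = - \frac{331968}{8615}$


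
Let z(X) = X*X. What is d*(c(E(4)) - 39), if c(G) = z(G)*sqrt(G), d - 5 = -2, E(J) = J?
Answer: -21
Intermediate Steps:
z(X) = X**2
d = 3 (d = 5 - 2 = 3)
c(G) = G**(5/2) (c(G) = G**2*sqrt(G) = G**(5/2))
d*(c(E(4)) - 39) = 3*(4**(5/2) - 39) = 3*(32 - 39) = 3*(-7) = -21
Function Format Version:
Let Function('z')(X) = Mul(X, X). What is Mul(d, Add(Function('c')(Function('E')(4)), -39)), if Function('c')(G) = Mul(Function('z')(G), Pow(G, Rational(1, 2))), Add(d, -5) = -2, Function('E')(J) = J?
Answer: -21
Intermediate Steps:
Function('z')(X) = Pow(X, 2)
d = 3 (d = Add(5, -2) = 3)
Function('c')(G) = Pow(G, Rational(5, 2)) (Function('c')(G) = Mul(Pow(G, 2), Pow(G, Rational(1, 2))) = Pow(G, Rational(5, 2)))
Mul(d, Add(Function('c')(Function('E')(4)), -39)) = Mul(3, Add(Pow(4, Rational(5, 2)), -39)) = Mul(3, Add(32, -39)) = Mul(3, -7) = -21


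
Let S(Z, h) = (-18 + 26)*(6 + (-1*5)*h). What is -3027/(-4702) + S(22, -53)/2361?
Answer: 17340683/11101422 ≈ 1.5620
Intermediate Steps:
S(Z, h) = 48 - 40*h (S(Z, h) = 8*(6 - 5*h) = 48 - 40*h)
-3027/(-4702) + S(22, -53)/2361 = -3027/(-4702) + (48 - 40*(-53))/2361 = -3027*(-1/4702) + (48 + 2120)*(1/2361) = 3027/4702 + 2168*(1/2361) = 3027/4702 + 2168/2361 = 17340683/11101422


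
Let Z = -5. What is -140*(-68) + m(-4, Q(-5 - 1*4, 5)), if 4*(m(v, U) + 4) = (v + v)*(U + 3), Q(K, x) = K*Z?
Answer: 9420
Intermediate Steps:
Q(K, x) = -5*K (Q(K, x) = K*(-5) = -5*K)
m(v, U) = -4 + v*(3 + U)/2 (m(v, U) = -4 + ((v + v)*(U + 3))/4 = -4 + ((2*v)*(3 + U))/4 = -4 + (2*v*(3 + U))/4 = -4 + v*(3 + U)/2)
-140*(-68) + m(-4, Q(-5 - 1*4, 5)) = -140*(-68) + (-4 + (3/2)*(-4) + (1/2)*(-5*(-5 - 1*4))*(-4)) = 9520 + (-4 - 6 + (1/2)*(-5*(-5 - 4))*(-4)) = 9520 + (-4 - 6 + (1/2)*(-5*(-9))*(-4)) = 9520 + (-4 - 6 + (1/2)*45*(-4)) = 9520 + (-4 - 6 - 90) = 9520 - 100 = 9420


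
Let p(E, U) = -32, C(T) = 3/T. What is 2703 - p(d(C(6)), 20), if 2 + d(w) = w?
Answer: 2735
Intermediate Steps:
d(w) = -2 + w
2703 - p(d(C(6)), 20) = 2703 - 1*(-32) = 2703 + 32 = 2735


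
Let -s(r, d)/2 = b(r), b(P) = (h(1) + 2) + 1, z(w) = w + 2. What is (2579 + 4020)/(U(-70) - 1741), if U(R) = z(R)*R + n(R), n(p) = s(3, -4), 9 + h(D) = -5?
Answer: 6599/3041 ≈ 2.1700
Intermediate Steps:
z(w) = 2 + w
h(D) = -14 (h(D) = -9 - 5 = -14)
b(P) = -11 (b(P) = (-14 + 2) + 1 = -12 + 1 = -11)
s(r, d) = 22 (s(r, d) = -2*(-11) = 22)
n(p) = 22
U(R) = 22 + R*(2 + R) (U(R) = (2 + R)*R + 22 = R*(2 + R) + 22 = 22 + R*(2 + R))
(2579 + 4020)/(U(-70) - 1741) = (2579 + 4020)/((22 - 70*(2 - 70)) - 1741) = 6599/((22 - 70*(-68)) - 1741) = 6599/((22 + 4760) - 1741) = 6599/(4782 - 1741) = 6599/3041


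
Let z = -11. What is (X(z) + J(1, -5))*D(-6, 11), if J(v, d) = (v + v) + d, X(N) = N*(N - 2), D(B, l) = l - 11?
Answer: 0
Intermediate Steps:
D(B, l) = -11 + l
X(N) = N*(-2 + N)
J(v, d) = d + 2*v (J(v, d) = 2*v + d = d + 2*v)
(X(z) + J(1, -5))*D(-6, 11) = (-11*(-2 - 11) + (-5 + 2*1))*(-11 + 11) = (-11*(-13) + (-5 + 2))*0 = (143 - 3)*0 = 140*0 = 0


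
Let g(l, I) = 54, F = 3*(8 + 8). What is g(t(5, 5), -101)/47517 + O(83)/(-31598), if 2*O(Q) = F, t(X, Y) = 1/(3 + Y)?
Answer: 94314/250240361 ≈ 0.00037689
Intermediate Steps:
F = 48 (F = 3*16 = 48)
O(Q) = 24 (O(Q) = (½)*48 = 24)
g(t(5, 5), -101)/47517 + O(83)/(-31598) = 54/47517 + 24/(-31598) = 54*(1/47517) + 24*(-1/31598) = 18/15839 - 12/15799 = 94314/250240361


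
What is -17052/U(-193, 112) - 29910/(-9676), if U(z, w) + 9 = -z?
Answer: -4984116/55637 ≈ -89.583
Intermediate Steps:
U(z, w) = -9 - z
-17052/U(-193, 112) - 29910/(-9676) = -17052/(-9 - 1*(-193)) - 29910/(-9676) = -17052/(-9 + 193) - 29910*(-1/9676) = -17052/184 + 14955/4838 = -17052*1/184 + 14955/4838 = -4263/46 + 14955/4838 = -4984116/55637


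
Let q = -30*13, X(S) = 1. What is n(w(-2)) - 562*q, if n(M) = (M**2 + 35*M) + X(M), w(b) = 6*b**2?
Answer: 220597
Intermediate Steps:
q = -390
n(M) = 1 + M**2 + 35*M (n(M) = (M**2 + 35*M) + 1 = 1 + M**2 + 35*M)
n(w(-2)) - 562*q = (1 + (6*(-2)**2)**2 + 35*(6*(-2)**2)) - 562*(-390) = (1 + (6*4)**2 + 35*(6*4)) + 219180 = (1 + 24**2 + 35*24) + 219180 = (1 + 576 + 840) + 219180 = 1417 + 219180 = 220597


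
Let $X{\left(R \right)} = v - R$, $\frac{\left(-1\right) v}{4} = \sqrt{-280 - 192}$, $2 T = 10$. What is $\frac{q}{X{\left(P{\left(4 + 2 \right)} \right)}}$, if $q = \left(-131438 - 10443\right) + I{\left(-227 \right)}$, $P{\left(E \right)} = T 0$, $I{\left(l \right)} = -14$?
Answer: $- \frac{2405 i \sqrt{118}}{16} \approx - 1632.8 i$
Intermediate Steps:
$T = 5$ ($T = \frac{1}{2} \cdot 10 = 5$)
$P{\left(E \right)} = 0$ ($P{\left(E \right)} = 5 \cdot 0 = 0$)
$v = - 8 i \sqrt{118}$ ($v = - 4 \sqrt{-280 - 192} = - 4 \sqrt{-472} = - 4 \cdot 2 i \sqrt{118} = - 8 i \sqrt{118} \approx - 86.902 i$)
$X{\left(R \right)} = - R - 8 i \sqrt{118}$ ($X{\left(R \right)} = - 8 i \sqrt{118} - R = - R - 8 i \sqrt{118}$)
$q = -141895$ ($q = \left(-131438 - 10443\right) - 14 = -141881 - 14 = -141895$)
$\frac{q}{X{\left(P{\left(4 + 2 \right)} \right)}} = - \frac{141895}{\left(-1\right) 0 - 8 i \sqrt{118}} = - \frac{141895}{0 - 8 i \sqrt{118}} = - \frac{141895}{\left(-8\right) i \sqrt{118}} = - 141895 \frac{i \sqrt{118}}{944} = - \frac{2405 i \sqrt{118}}{16}$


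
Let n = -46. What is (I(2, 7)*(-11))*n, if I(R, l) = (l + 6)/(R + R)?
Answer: 3289/2 ≈ 1644.5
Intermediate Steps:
I(R, l) = (6 + l)/(2*R) (I(R, l) = (6 + l)/((2*R)) = (6 + l)*(1/(2*R)) = (6 + l)/(2*R))
(I(2, 7)*(-11))*n = (((½)*(6 + 7)/2)*(-11))*(-46) = (((½)*(½)*13)*(-11))*(-46) = ((13/4)*(-11))*(-46) = -143/4*(-46) = 3289/2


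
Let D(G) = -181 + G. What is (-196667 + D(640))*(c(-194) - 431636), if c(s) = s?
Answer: 84728500640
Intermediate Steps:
(-196667 + D(640))*(c(-194) - 431636) = (-196667 + (-181 + 640))*(-194 - 431636) = (-196667 + 459)*(-431830) = -196208*(-431830) = 84728500640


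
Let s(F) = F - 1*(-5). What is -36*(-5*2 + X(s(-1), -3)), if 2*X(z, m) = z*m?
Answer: 576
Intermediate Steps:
s(F) = 5 + F (s(F) = F + 5 = 5 + F)
X(z, m) = m*z/2 (X(z, m) = (z*m)/2 = (m*z)/2 = m*z/2)
-36*(-5*2 + X(s(-1), -3)) = -36*(-5*2 + (1/2)*(-3)*(5 - 1)) = -36*(-10 + (1/2)*(-3)*4) = -36*(-10 - 6) = -36*(-16) = 576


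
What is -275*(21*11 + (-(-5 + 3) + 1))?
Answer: -64350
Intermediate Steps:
-275*(21*11 + (-(-5 + 3) + 1)) = -275*(231 + (-1*(-2) + 1)) = -275*(231 + (2 + 1)) = -275*(231 + 3) = -275*234 = -64350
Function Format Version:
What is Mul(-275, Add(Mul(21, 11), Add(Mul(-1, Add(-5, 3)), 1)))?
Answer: -64350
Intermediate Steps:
Mul(-275, Add(Mul(21, 11), Add(Mul(-1, Add(-5, 3)), 1))) = Mul(-275, Add(231, Add(Mul(-1, -2), 1))) = Mul(-275, Add(231, Add(2, 1))) = Mul(-275, Add(231, 3)) = Mul(-275, 234) = -64350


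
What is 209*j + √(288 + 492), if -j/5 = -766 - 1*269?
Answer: 1081575 + 2*√195 ≈ 1.0816e+6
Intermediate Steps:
j = 5175 (j = -5*(-766 - 1*269) = -5*(-766 - 269) = -5*(-1035) = 5175)
209*j + √(288 + 492) = 209*5175 + √(288 + 492) = 1081575 + √780 = 1081575 + 2*√195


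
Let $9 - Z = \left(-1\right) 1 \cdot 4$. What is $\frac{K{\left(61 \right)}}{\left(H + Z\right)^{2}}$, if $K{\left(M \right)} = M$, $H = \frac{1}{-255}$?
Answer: $\frac{3966525}{10982596} \approx 0.36116$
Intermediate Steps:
$H = - \frac{1}{255} \approx -0.0039216$
$Z = 13$ ($Z = 9 - \left(-1\right) 1 \cdot 4 = 9 - \left(-1\right) 4 = 9 - -4 = 9 + 4 = 13$)
$\frac{K{\left(61 \right)}}{\left(H + Z\right)^{2}} = \frac{61}{\left(- \frac{1}{255} + 13\right)^{2}} = \frac{61}{\left(\frac{3314}{255}\right)^{2}} = \frac{61}{\frac{10982596}{65025}} = 61 \cdot \frac{65025}{10982596} = \frac{3966525}{10982596}$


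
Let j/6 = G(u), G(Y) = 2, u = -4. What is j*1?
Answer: 12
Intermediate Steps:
j = 12 (j = 6*2 = 12)
j*1 = 12*1 = 12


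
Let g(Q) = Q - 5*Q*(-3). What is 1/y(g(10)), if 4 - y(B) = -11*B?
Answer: 1/1764 ≈ 0.00056689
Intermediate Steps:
g(Q) = 16*Q (g(Q) = Q + 15*Q = 16*Q)
y(B) = 4 + 11*B (y(B) = 4 - (-11)*B = 4 + 11*B)
1/y(g(10)) = 1/(4 + 11*(16*10)) = 1/(4 + 11*160) = 1/(4 + 1760) = 1/1764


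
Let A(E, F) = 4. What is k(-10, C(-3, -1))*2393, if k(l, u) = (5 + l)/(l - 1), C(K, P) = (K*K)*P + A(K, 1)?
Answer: 11965/11 ≈ 1087.7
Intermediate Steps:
C(K, P) = 4 + P*K² (C(K, P) = (K*K)*P + 4 = K²*P + 4 = P*K² + 4 = 4 + P*K²)
k(l, u) = (5 + l)/(-1 + l)
k(-10, C(-3, -1))*2393 = ((5 - 10)/(-1 - 10))*2393 = (-5/(-11))*2393 = -1/11*(-5)*2393 = (5/11)*2393 = 11965/11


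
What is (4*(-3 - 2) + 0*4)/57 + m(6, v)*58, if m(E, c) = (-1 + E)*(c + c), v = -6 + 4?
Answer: -66140/57 ≈ -1160.4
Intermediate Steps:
v = -2
m(E, c) = 2*c*(-1 + E) (m(E, c) = (-1 + E)*(2*c) = 2*c*(-1 + E))
(4*(-3 - 2) + 0*4)/57 + m(6, v)*58 = (4*(-3 - 2) + 0*4)/57 + (2*(-2)*(-1 + 6))*58 = (4*(-5) + 0)*(1/57) + (2*(-2)*5)*58 = (-20 + 0)*(1/57) - 20*58 = -20*1/57 - 1160 = -20/57 - 1160 = -66140/57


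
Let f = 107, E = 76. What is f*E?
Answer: 8132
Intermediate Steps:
f*E = 107*76 = 8132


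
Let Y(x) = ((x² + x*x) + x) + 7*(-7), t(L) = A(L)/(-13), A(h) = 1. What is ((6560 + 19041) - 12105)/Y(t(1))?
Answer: -570206/2073 ≈ -275.06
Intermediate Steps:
t(L) = -1/13 (t(L) = 1/(-13) = 1*(-1/13) = -1/13)
Y(x) = -49 + x + 2*x² (Y(x) = ((x² + x²) + x) - 49 = (2*x² + x) - 49 = (x + 2*x²) - 49 = -49 + x + 2*x²)
((6560 + 19041) - 12105)/Y(t(1)) = ((6560 + 19041) - 12105)/(-49 - 1/13 + 2*(-1/13)²) = (25601 - 12105)/(-49 - 1/13 + 2*(1/169)) = 13496/(-49 - 1/13 + 2/169) = 13496/(-8292/169) = 13496*(-169/8292) = -570206/2073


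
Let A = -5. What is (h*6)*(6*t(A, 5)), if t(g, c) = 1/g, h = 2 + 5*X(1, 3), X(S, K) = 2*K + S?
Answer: -1332/5 ≈ -266.40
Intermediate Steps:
X(S, K) = S + 2*K
h = 37 (h = 2 + 5*(1 + 2*3) = 2 + 5*(1 + 6) = 2 + 5*7 = 2 + 35 = 37)
(h*6)*(6*t(A, 5)) = (37*6)*(6/(-5)) = 222*(6*(-⅕)) = 222*(-6/5) = -1332/5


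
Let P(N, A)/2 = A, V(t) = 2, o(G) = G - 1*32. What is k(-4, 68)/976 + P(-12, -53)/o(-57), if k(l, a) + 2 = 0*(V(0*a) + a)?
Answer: 51639/43432 ≈ 1.1890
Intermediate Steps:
o(G) = -32 + G (o(G) = G - 32 = -32 + G)
P(N, A) = 2*A
k(l, a) = -2 (k(l, a) = -2 + 0*(2 + a) = -2 + 0 = -2)
k(-4, 68)/976 + P(-12, -53)/o(-57) = -2/976 + (2*(-53))/(-32 - 57) = -2*1/976 - 106/(-89) = -1/488 - 106*(-1/89) = -1/488 + 106/89 = 51639/43432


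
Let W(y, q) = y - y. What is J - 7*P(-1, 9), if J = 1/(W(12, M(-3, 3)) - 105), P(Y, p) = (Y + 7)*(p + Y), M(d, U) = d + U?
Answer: -35281/105 ≈ -336.01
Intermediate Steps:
M(d, U) = U + d
W(y, q) = 0
P(Y, p) = (7 + Y)*(Y + p)
J = -1/105 (J = 1/(0 - 105) = 1/(-105) = -1/105 ≈ -0.0095238)
J - 7*P(-1, 9) = -1/105 - 7*((-1)² + 7*(-1) + 7*9 - 1*9) = -1/105 - 7*(1 - 7 + 63 - 9) = -1/105 - 7*48 = -1/105 - 336 = -35281/105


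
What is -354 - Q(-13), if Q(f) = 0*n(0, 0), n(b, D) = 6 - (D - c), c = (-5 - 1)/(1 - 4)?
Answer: -354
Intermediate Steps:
c = 2 (c = -6/(-3) = -6*(-⅓) = 2)
n(b, D) = 8 - D (n(b, D) = 6 - (D - 1*2) = 6 - (D - 2) = 6 - (-2 + D) = 6 + (2 - D) = 8 - D)
Q(f) = 0 (Q(f) = 0*(8 - 1*0) = 0*(8 + 0) = 0*8 = 0)
-354 - Q(-13) = -354 - 1*0 = -354 + 0 = -354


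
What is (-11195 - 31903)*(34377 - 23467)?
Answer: -470199180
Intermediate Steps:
(-11195 - 31903)*(34377 - 23467) = -43098*10910 = -470199180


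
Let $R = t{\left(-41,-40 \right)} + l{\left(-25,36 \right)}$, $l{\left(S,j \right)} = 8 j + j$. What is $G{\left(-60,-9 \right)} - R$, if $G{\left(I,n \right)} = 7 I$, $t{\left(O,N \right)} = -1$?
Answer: $-743$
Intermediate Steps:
$l{\left(S,j \right)} = 9 j$
$R = 323$ ($R = -1 + 9 \cdot 36 = -1 + 324 = 323$)
$G{\left(-60,-9 \right)} - R = 7 \left(-60\right) - 323 = -420 - 323 = -743$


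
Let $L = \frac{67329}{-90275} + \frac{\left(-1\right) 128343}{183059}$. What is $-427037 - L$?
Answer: $- \frac{7057040610826589}{16525651225} \approx -4.2704 \cdot 10^{5}$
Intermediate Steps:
$L = - \frac{23911343736}{16525651225}$ ($L = 67329 \left(- \frac{1}{90275}\right) - \frac{128343}{183059} = - \frac{67329}{90275} - \frac{128343}{183059} = - \frac{23911343736}{16525651225} \approx -1.4469$)
$-427037 - L = -427037 - - \frac{23911343736}{16525651225} = -427037 + \frac{23911343736}{16525651225} = - \frac{7057040610826589}{16525651225}$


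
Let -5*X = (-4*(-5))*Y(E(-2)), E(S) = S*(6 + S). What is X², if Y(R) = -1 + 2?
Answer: 16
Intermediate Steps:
Y(R) = 1
X = -4 (X = -(-4*(-5))/5 = -4 ≈ -4.0000)
X² = (-4)² = 16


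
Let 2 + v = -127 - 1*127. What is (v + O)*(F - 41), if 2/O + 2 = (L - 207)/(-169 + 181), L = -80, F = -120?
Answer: 12822040/311 ≈ 41228.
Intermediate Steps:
v = -256 (v = -2 + (-127 - 1*127) = -2 + (-127 - 127) = -2 - 254 = -256)
O = -24/311 (O = 2/(-2 + (-80 - 207)/(-169 + 181)) = 2/(-2 - 287/12) = 2/(-311/12) = 2*(-12/311) = -24/311 ≈ -0.077170)
(v + O)*(F - 41) = (-256 - 24/311)*(-120 - 41) = -79640/311*(-161) = 12822040/311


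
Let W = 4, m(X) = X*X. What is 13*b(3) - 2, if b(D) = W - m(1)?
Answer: 37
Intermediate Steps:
m(X) = X**2
b(D) = 3 (b(D) = 4 - 1*1**2 = 4 - 1*1 = 4 - 1 = 3)
13*b(3) - 2 = 13*3 - 2 = 39 - 2 = 37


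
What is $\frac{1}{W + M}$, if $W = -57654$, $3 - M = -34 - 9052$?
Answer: $- \frac{1}{48565} \approx -2.0591 \cdot 10^{-5}$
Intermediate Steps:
$M = 9089$ ($M = 3 - \left(-34 - 9052\right) = 3 - -9086 = 3 + 9086 = 9089$)
$\frac{1}{W + M} = \frac{1}{-57654 + 9089} = \frac{1}{-48565} = - \frac{1}{48565}$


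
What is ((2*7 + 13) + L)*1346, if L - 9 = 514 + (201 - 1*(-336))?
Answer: 1463102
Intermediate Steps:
L = 1060 (L = 9 + (514 + (201 - 1*(-336))) = 9 + (514 + (201 + 336)) = 9 + (514 + 537) = 9 + 1051 = 1060)
((2*7 + 13) + L)*1346 = ((2*7 + 13) + 1060)*1346 = ((14 + 13) + 1060)*1346 = (27 + 1060)*1346 = 1087*1346 = 1463102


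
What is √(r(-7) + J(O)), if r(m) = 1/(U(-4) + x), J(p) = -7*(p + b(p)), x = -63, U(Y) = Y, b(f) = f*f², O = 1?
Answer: I*√62913/67 ≈ 3.7437*I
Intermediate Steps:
b(f) = f³
J(p) = -7*p - 7*p³ (J(p) = -7*(p + p³) = -7*p - 7*p³)
r(m) = -1/67 (r(m) = 1/(-4 - 63) = 1/(-67) = -1/67)
√(r(-7) + J(O)) = √(-1/67 + 7*1*(-1 - 1*1²)) = √(-1/67 + 7*1*(-1 - 1*1)) = √(-1/67 + 7*1*(-1 - 1)) = √(-1/67 + 7*1*(-2)) = √(-1/67 - 14) = √(-939/67) = I*√62913/67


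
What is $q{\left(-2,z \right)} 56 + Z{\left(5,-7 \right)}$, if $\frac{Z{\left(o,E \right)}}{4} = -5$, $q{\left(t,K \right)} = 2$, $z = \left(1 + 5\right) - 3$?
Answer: $92$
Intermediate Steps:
$z = 3$ ($z = 6 - 3 = 3$)
$Z{\left(o,E \right)} = -20$ ($Z{\left(o,E \right)} = 4 \left(-5\right) = -20$)
$q{\left(-2,z \right)} 56 + Z{\left(5,-7 \right)} = 2 \cdot 56 - 20 = 112 - 20 = 92$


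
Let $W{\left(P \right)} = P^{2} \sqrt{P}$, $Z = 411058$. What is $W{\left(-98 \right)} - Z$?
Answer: $-411058 + 67228 i \sqrt{2} \approx -4.1106 \cdot 10^{5} + 95075.0 i$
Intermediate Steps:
$W{\left(P \right)} = P^{\frac{5}{2}}$
$W{\left(-98 \right)} - Z = \left(-98\right)^{\frac{5}{2}} - 411058 = 67228 i \sqrt{2} - 411058 = -411058 + 67228 i \sqrt{2}$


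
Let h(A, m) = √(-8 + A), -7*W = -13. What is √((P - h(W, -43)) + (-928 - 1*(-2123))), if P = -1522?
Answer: √(-16023 - 7*I*√301)/7 ≈ 0.06853 - 18.083*I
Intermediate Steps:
W = 13/7 (W = -⅐*(-13) = 13/7 ≈ 1.8571)
√((P - h(W, -43)) + (-928 - 1*(-2123))) = √((-1522 - √(-8 + 13/7)) + (-928 - 1*(-2123))) = √((-1522 - √(-43/7)) + (-928 + 2123)) = √((-1522 - I*√301/7) + 1195) = √(-327 - I*√301/7)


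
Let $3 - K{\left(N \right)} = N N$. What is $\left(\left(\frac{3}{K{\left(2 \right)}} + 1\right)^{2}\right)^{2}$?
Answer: $16$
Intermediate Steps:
$K{\left(N \right)} = 3 - N^{2}$ ($K{\left(N \right)} = 3 - N N = 3 - N^{2}$)
$\left(\left(\frac{3}{K{\left(2 \right)}} + 1\right)^{2}\right)^{2} = \left(\left(\frac{3}{3 - 2^{2}} + 1\right)^{2}\right)^{2} = \left(\left(\frac{3}{3 - 4} + 1\right)^{2}\right)^{2} = \left(\left(\frac{3}{-1} + 1\right)^{2}\right)^{2} = \left(\left(3 \left(-1\right) + 1\right)^{2}\right)^{2} = \left(\left(-3 + 1\right)^{2}\right)^{2} = \left(\left(-2\right)^{2}\right)^{2} = 4^{2} = 16$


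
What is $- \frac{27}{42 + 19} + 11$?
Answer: $\frac{644}{61} \approx 10.557$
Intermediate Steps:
$- \frac{27}{42 + 19} + 11 = - \frac{27}{61} + 11 = \frac{644}{61}$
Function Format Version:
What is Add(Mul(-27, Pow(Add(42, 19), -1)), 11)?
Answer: Rational(644, 61) ≈ 10.557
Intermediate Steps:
Add(Mul(-27, Pow(Add(42, 19), -1)), 11) = Add(Mul(-27, Pow(61, -1)), 11) = Add(Mul(-27, Rational(1, 61)), 11) = Add(Rational(-27, 61), 11) = Rational(644, 61)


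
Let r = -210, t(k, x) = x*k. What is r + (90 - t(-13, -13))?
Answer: -289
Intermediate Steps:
t(k, x) = k*x
r + (90 - t(-13, -13)) = -210 + (90 - (-13)*(-13)) = -210 + (90 - 1*169) = -210 + (90 - 169) = -210 - 79 = -289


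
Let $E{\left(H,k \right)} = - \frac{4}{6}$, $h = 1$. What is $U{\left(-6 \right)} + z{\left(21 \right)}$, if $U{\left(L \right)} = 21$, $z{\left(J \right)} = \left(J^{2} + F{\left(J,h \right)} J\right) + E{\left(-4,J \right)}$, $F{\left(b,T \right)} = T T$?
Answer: $\frac{1447}{3} \approx 482.33$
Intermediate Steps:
$E{\left(H,k \right)} = - \frac{2}{3}$ ($E{\left(H,k \right)} = \left(-4\right) \frac{1}{6} = - \frac{2}{3}$)
$F{\left(b,T \right)} = T^{2}$
$z{\left(J \right)} = - \frac{2}{3} + J + J^{2}$ ($z{\left(J \right)} = \left(J^{2} + 1^{2} J\right) - \frac{2}{3} = \left(J^{2} + 1 J\right) - \frac{2}{3} = \left(J^{2} + J\right) - \frac{2}{3} = \left(J + J^{2}\right) - \frac{2}{3} = - \frac{2}{3} + J + J^{2}$)
$U{\left(-6 \right)} + z{\left(21 \right)} = 21 + \left(- \frac{2}{3} + 21 + 21^{2}\right) = 21 + \left(- \frac{2}{3} + 21 + 441\right) = 21 + \frac{1384}{3} = \frac{1447}{3}$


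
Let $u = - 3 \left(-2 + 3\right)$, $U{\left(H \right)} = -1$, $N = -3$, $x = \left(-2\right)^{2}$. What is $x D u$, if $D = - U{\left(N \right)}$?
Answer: $-12$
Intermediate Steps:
$x = 4$
$u = -3$ ($u = \left(-3\right) 1 = -3$)
$D = 1$ ($D = \left(-1\right) \left(-1\right) = 1$)
$x D u = 4 \cdot 1 \left(-3\right) = 4 \left(-3\right) = -12$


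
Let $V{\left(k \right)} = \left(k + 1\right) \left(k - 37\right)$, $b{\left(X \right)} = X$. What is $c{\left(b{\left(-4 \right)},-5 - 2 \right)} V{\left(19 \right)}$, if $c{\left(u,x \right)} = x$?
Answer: $2520$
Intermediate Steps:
$V{\left(k \right)} = \left(1 + k\right) \left(-37 + k\right)$
$c{\left(b{\left(-4 \right)},-5 - 2 \right)} V{\left(19 \right)} = \left(-5 - 2\right) \left(-37 + 19^{2} - 684\right) = \left(-5 - 2\right) \left(-37 + 361 - 684\right) = \left(-7\right) \left(-360\right) = 2520$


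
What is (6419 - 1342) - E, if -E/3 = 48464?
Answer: 150469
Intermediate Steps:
E = -145392 (E = -3*48464 = -145392)
(6419 - 1342) - E = (6419 - 1342) - 1*(-145392) = 5077 + 145392 = 150469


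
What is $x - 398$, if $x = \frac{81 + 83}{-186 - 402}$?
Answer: $- \frac{58547}{147} \approx -398.28$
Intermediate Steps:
$x = - \frac{41}{147}$ ($x = \frac{164}{-186 - 402} = \frac{164}{-588} = 164 \left(- \frac{1}{588}\right) = - \frac{41}{147} \approx -0.27891$)
$x - 398 = - \frac{41}{147} - 398 = - \frac{58547}{147}$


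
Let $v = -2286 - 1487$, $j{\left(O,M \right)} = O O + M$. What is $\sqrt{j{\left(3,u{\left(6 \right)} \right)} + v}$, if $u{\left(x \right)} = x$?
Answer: $i \sqrt{3758} \approx 61.303 i$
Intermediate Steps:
$j{\left(O,M \right)} = M + O^{2}$ ($j{\left(O,M \right)} = O^{2} + M = M + O^{2}$)
$v = -3773$
$\sqrt{j{\left(3,u{\left(6 \right)} \right)} + v} = \sqrt{\left(6 + 3^{2}\right) - 3773} = \sqrt{\left(6 + 9\right) - 3773} = \sqrt{15 - 3773} = \sqrt{-3758} = i \sqrt{3758}$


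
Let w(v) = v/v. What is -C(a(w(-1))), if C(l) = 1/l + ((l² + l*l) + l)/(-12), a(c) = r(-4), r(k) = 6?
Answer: 19/3 ≈ 6.3333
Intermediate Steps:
w(v) = 1
a(c) = 6
C(l) = 1/l - l²/6 - l/12 (C(l) = 1/l + ((l² + l²) + l)*(-1/12) = 1/l + (2*l² + l)*(-1/12) = 1/l + (l + 2*l²)*(-1/12) = 1/l + (-l²/6 - l/12) = 1/l - l²/6 - l/12)
-C(a(w(-1))) = -(1/6 - ⅙*6² - 1/12*6) = -(⅙ - ⅙*36 - ½) = -(⅙ - 6 - ½) = -1*(-19/3) = 19/3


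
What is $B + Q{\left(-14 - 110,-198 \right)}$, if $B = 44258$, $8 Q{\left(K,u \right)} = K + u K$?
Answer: $\frac{94623}{2} \approx 47312.0$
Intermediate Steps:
$Q{\left(K,u \right)} = \frac{K}{8} + \frac{K u}{8}$ ($Q{\left(K,u \right)} = \frac{K + u K}{8} = \frac{K + K u}{8} = \frac{K}{8} + \frac{K u}{8}$)
$B + Q{\left(-14 - 110,-198 \right)} = 44258 + \frac{\left(-14 - 110\right) \left(1 - 198\right)}{8} = 44258 + \frac{1}{8} \left(-14 - 110\right) \left(-197\right) = 44258 + \frac{1}{8} \left(-124\right) \left(-197\right) = 44258 + \frac{6107}{2} = \frac{94623}{2}$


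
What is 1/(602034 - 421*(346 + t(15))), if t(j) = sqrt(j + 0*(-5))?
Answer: 456368/208269092809 + 421*sqrt(15)/208269092809 ≈ 2.1991e-6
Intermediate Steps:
t(j) = sqrt(j) (t(j) = sqrt(j + 0) = sqrt(j))
1/(602034 - 421*(346 + t(15))) = 1/(602034 - 421*(346 + sqrt(15))) = 1/(602034 + (-145666 - 421*sqrt(15))) = 1/(456368 - 421*sqrt(15))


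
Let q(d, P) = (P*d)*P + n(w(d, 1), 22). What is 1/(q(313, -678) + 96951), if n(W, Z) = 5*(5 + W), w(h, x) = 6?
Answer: 1/143978098 ≈ 6.9455e-9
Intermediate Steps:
n(W, Z) = 25 + 5*W
q(d, P) = 55 + d*P**2 (q(d, P) = (P*d)*P + (25 + 5*6) = d*P**2 + (25 + 30) = d*P**2 + 55 = 55 + d*P**2)
1/(q(313, -678) + 96951) = 1/((55 + 313*(-678)**2) + 96951) = 1/((55 + 313*459684) + 96951) = 1/((55 + 143881092) + 96951) = 1/(143881147 + 96951) = 1/143978098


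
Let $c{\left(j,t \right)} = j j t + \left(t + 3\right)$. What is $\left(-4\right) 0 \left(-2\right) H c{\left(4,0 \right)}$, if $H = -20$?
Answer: $0$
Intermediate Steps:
$c{\left(j,t \right)} = 3 + t + t j^{2}$ ($c{\left(j,t \right)} = j^{2} t + \left(3 + t\right) = t j^{2} + \left(3 + t\right) = 3 + t + t j^{2}$)
$\left(-4\right) 0 \left(-2\right) H c{\left(4,0 \right)} = \left(-4\right) 0 \left(-2\right) \left(-20\right) \left(3 + 0 + 0 \cdot 4^{2}\right) = 0 \left(-2\right) \left(-20\right) \left(3 + 0 + 0 \cdot 16\right) = 0 \left(-20\right) \left(3 + 0 + 0\right) = 0 \cdot 3 = 0$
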